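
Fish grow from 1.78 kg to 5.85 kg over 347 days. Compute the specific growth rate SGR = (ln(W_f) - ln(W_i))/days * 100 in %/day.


ln(W_f) = ln(5.85) = 1.7664417
ln(W_i) = ln(1.78) = 0.57661336
ln(W_f) - ln(W_i) = 1.7664417 - 0.57661336 = 1.1898283
SGR = 1.1898283 / 347 * 100 = 0.34289 %/day

0.34289 %/day


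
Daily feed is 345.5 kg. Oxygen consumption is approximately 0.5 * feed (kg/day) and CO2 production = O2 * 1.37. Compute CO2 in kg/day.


O2 = 345.5 * 0.5 = 172.75
CO2 = 172.75 * 1.37 = 236.6675

236.6675 kg/day


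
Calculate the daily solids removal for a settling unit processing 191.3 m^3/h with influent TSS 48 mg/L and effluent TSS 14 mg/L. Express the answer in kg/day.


Concentration drop: TSS_in - TSS_out = 48 - 14 = 34 mg/L
Hourly solids removed = Q * dTSS = 191.3 m^3/h * 34 mg/L = 6504.2 g/h  (m^3/h * mg/L = g/h)
Daily solids removed = 6504.2 * 24 = 156100.8 g/day
Convert g to kg: 156100.8 / 1000 = 156.1008 kg/day

156.1008 kg/day


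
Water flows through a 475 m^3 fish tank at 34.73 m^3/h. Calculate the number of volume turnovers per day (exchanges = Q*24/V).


Daily flow volume = 34.73 m^3/h * 24 h = 833.52 m^3/day
Exchanges = daily flow / tank volume = 833.52 / 475 = 1.75478 exchanges/day

1.75478 exchanges/day


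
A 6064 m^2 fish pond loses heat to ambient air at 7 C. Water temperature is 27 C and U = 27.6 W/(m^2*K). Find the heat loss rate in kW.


Temperature difference dT = 27 - 7 = 20 K
Heat loss (W) = U * A * dT = 27.6 * 6064 * 20 = 3347328 W
Convert to kW: 3347328 / 1000 = 3347.328 kW

3347.328 kW


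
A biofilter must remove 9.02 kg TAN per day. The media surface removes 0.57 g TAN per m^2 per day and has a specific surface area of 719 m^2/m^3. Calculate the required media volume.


A = 9.02*1000 / 0.57 = 15824.561 m^2
V = 15824.561 / 719 = 22.0091

22.0091 m^3


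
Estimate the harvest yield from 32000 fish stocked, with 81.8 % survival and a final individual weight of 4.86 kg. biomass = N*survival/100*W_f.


Survivors = 32000 * 81.8/100 = 26176 fish
Harvest biomass = survivors * W_f = 26176 * 4.86 = 127215.36 kg

127215.36 kg


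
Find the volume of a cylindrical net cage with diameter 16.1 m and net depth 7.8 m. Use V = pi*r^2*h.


r = d/2 = 16.1/2 = 8.05 m
Base area = pi*r^2 = pi*8.05^2 = 203.58306 m^2
Volume = 203.58306 * 7.8 = 1587.95 m^3

1587.95 m^3


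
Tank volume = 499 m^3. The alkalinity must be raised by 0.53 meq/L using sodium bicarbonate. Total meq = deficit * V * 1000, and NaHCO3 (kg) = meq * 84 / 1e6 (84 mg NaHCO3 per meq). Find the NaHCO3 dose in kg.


Tank volume in L = 499 m^3 * 1000 = 499000 L
Total meq required = 0.53 meq/L * 499000 L = 264470 meq
NaHCO3 mass = 264470 meq * 84 mg/meq / 1e6 = 22.2155 kg

22.2155 kg


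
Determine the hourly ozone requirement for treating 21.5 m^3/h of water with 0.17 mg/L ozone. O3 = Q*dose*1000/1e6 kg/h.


O3 demand (mg/h) = Q * dose * 1000 = 21.5 * 0.17 * 1000 = 3655 mg/h
Convert mg to kg: 3655 / 1e6 = 0.003655 kg/h

0.003655 kg/h


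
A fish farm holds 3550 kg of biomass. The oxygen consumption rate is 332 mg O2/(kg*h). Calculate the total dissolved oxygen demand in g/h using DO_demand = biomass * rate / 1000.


Total O2 consumption (mg/h) = 3550 kg * 332 mg/(kg*h) = 1178600 mg/h
Convert to g/h: 1178600 / 1000 = 1178.6 g/h

1178.6 g/h


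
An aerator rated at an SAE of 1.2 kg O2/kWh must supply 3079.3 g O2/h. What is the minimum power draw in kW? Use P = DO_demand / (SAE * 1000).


SAE in g O2/kWh = 1.2 * 1000 = 1200 g/kWh
P = DO_demand / SAE_g = 3079.3 / 1200 = 2.56608 kW

2.56608 kW


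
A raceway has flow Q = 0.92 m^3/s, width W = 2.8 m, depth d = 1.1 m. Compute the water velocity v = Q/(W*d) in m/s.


Cross-sectional area = W * d = 2.8 * 1.1 = 3.08 m^2
Velocity = Q / A = 0.92 / 3.08 = 0.298701 m/s

0.298701 m/s


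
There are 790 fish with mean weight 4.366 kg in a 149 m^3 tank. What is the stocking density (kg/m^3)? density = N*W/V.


Total biomass = 790 fish * 4.366 kg = 3449.14 kg
Density = total biomass / volume = 3449.14 / 149 = 23.1486 kg/m^3

23.1486 kg/m^3


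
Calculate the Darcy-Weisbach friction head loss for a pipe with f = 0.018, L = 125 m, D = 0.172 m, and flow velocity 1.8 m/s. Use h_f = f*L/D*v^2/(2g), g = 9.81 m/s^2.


v^2 = 1.8^2 = 3.24 m^2/s^2
L/D = 125/0.172 = 726.74419
h_f = f*(L/D)*v^2/(2g) = 0.018 * 726.74419 * 3.24 / 19.62 = 2.16023 m

2.16023 m


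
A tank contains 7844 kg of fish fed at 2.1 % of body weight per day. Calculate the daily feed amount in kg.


Feeding rate fraction = 2.1% / 100 = 0.021
Daily feed = 7844 kg * 0.021 = 164.724 kg/day

164.724 kg/day


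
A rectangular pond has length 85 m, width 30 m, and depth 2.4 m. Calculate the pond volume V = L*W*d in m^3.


Base area = L * W = 85 * 30 = 2550 m^2
Volume = area * depth = 2550 * 2.4 = 6120 m^3

6120 m^3


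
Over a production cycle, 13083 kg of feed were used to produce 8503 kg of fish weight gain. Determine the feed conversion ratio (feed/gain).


FCR = feed consumed / weight gained
FCR = 13083 kg / 8503 kg = 1.53863

1.53863


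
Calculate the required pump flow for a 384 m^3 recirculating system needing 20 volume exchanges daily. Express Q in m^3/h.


Daily recirculation volume = 384 m^3 * 20 = 7680 m^3/day
Flow rate Q = daily volume / 24 h = 7680 / 24 = 320 m^3/h

320 m^3/h


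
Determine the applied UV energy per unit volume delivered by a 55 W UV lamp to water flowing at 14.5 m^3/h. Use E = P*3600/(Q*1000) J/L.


Energy delivered per hour = 55 W * 3600 s = 198000 J/h
Volume treated per hour = 14.5 m^3/h * 1000 = 14500 L/h
dose = 198000 / 14500 = 13.6552 J/L

13.6552 J/L


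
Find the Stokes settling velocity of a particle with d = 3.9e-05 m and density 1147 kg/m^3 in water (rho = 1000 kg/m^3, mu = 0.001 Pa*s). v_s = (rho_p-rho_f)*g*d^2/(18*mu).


Density difference: rho_p - rho_f = 1147 - 1000 = 147 kg/m^3
d^2 = (3.9e-05)^2 = 1.521e-09 m^2
Numerator = (rho_p - rho_f) * g * d^2 = 147 * 9.81 * 1.521e-09 = 2.1933885e-06
Denominator = 18 * mu = 18 * 0.001 = 0.018
v_s = 2.1933885e-06 / 0.018 = 1.21855e-04 m/s
Check: Re = rho_f * v_s * d / mu = 1000 * 1.21855e-04 * 3.9e-05 / 0.001 = 0.00475 < 1, so Stokes' law applies.

1.21855e-04 m/s


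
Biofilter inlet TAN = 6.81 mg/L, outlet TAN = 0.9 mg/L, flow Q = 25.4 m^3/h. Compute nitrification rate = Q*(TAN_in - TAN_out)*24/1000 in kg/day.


Concentration drop: TAN_in - TAN_out = 6.81 - 0.9 = 5.91 mg/L
Hourly TAN removed = Q * dTAN = 25.4 m^3/h * 5.91 mg/L = 150.114 g/h  (m^3/h * mg/L = g/h)
Daily TAN removed = 150.114 * 24 = 3602.736 g/day
Convert to kg/day: 3602.736 / 1000 = 3.602736 kg/day

3.602736 kg/day


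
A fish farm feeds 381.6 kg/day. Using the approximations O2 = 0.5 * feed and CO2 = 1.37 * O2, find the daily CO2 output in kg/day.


O2 = 381.6 * 0.5 = 190.8
CO2 = 190.8 * 1.37 = 261.396

261.396 kg/day


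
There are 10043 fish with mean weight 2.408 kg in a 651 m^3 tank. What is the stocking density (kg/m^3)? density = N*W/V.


Total biomass = 10043 fish * 2.408 kg = 24183.544 kg
Density = total biomass / volume = 24183.544 / 651 = 37.1483 kg/m^3

37.1483 kg/m^3


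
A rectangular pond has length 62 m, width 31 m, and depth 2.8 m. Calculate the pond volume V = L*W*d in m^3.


Base area = L * W = 62 * 31 = 1922 m^2
Volume = area * depth = 1922 * 2.8 = 5381.6 m^3

5381.6 m^3


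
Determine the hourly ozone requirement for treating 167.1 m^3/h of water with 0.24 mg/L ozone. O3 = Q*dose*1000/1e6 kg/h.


O3 demand (mg/h) = Q * dose * 1000 = 167.1 * 0.24 * 1000 = 40104 mg/h
Convert mg to kg: 40104 / 1e6 = 0.040104 kg/h

0.040104 kg/h


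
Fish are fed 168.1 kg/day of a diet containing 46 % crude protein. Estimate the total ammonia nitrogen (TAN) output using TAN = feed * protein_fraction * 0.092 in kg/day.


Protein in feed = 168.1 * 46/100 = 77.326 kg/day
TAN = protein * 0.092 = 77.326 * 0.092 = 7.113992 kg/day

7.113992 kg/day


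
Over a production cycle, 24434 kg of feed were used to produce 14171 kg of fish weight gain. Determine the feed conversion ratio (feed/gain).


FCR = feed consumed / weight gained
FCR = 24434 kg / 14171 kg = 1.72423

1.72423


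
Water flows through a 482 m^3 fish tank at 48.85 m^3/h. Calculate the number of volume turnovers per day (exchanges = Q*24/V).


Daily flow volume = 48.85 m^3/h * 24 h = 1172.4 m^3/day
Exchanges = daily flow / tank volume = 1172.4 / 482 = 2.43237 exchanges/day

2.43237 exchanges/day


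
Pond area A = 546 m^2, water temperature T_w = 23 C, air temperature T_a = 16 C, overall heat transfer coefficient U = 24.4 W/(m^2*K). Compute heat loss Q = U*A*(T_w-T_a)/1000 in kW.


Temperature difference dT = 23 - 16 = 7 K
Heat loss (W) = U * A * dT = 24.4 * 546 * 7 = 93256.8 W
Convert to kW: 93256.8 / 1000 = 93.2568 kW

93.2568 kW


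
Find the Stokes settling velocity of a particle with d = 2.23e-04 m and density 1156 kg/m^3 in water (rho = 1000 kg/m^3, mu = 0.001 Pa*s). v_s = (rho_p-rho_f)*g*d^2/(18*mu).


Density difference: rho_p - rho_f = 1156 - 1000 = 156 kg/m^3
d^2 = (2.23e-04)^2 = 4.9729e-08 m^2
Numerator = (rho_p - rho_f) * g * d^2 = 156 * 9.81 * 4.9729e-08 = 7.6103272e-05
Denominator = 18 * mu = 18 * 0.001 = 0.018
v_s = 7.6103272e-05 / 0.018 = 0.00422796 m/s
Check: Re = rho_f * v_s * d / mu = 1000 * 0.00422796 * 2.23e-04 / 0.001 = 0.943 < 1, so Stokes' law applies.

0.00422796 m/s


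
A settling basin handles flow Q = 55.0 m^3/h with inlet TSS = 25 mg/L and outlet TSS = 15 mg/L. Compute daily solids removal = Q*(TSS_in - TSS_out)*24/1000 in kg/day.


Concentration drop: TSS_in - TSS_out = 25 - 15 = 10 mg/L
Hourly solids removed = Q * dTSS = 55.0 m^3/h * 10 mg/L = 550 g/h  (m^3/h * mg/L = g/h)
Daily solids removed = 550 * 24 = 13200 g/day
Convert g to kg: 13200 / 1000 = 13.2 kg/day

13.2 kg/day


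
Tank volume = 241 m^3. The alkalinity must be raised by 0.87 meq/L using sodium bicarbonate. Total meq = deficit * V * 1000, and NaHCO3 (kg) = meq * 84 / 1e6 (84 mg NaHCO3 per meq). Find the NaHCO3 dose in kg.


Tank volume in L = 241 m^3 * 1000 = 241000 L
Total meq required = 0.87 meq/L * 241000 L = 209670 meq
NaHCO3 mass = 209670 meq * 84 mg/meq / 1e6 = 17.6123 kg

17.6123 kg


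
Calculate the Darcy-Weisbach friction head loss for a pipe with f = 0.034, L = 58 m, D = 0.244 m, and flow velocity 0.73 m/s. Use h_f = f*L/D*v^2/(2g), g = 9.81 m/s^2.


v^2 = 0.73^2 = 0.5329 m^2/s^2
L/D = 58/0.244 = 237.70492
h_f = f*(L/D)*v^2/(2g) = 0.034 * 237.70492 * 0.5329 / 19.62 = 0.219515 m

0.219515 m


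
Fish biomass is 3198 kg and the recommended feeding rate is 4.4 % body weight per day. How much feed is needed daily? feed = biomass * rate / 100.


Feeding rate fraction = 4.4% / 100 = 0.044
Daily feed = 3198 kg * 0.044 = 140.712 kg/day

140.712 kg/day


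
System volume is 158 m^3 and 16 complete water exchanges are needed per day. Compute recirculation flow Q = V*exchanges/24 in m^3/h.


Daily recirculation volume = 158 m^3 * 16 = 2528 m^3/day
Flow rate Q = daily volume / 24 h = 2528 / 24 = 105.333 m^3/h

105.333 m^3/h


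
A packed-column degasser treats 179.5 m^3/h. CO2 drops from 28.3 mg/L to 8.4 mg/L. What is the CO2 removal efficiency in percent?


CO2_out / CO2_in = 8.4 / 28.3 = 0.29681979
Fraction remaining = 0.29681979
efficiency = (1 - 0.29681979) * 100 = 70.318 %

70.318 %


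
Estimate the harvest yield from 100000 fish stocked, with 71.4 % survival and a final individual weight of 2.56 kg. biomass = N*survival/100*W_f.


Survivors = 100000 * 71.4/100 = 71400 fish
Harvest biomass = survivors * W_f = 71400 * 2.56 = 182784 kg

182784 kg


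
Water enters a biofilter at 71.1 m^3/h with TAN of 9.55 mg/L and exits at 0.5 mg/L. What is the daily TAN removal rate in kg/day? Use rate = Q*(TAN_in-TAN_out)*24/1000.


Concentration drop: TAN_in - TAN_out = 9.55 - 0.5 = 9.05 mg/L
Hourly TAN removed = Q * dTAN = 71.1 m^3/h * 9.05 mg/L = 643.455 g/h  (m^3/h * mg/L = g/h)
Daily TAN removed = 643.455 * 24 = 15442.92 g/day
Convert to kg/day: 15442.92 / 1000 = 15.44292 kg/day

15.44292 kg/day


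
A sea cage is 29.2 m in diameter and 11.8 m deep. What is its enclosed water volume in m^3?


r = d/2 = 29.2/2 = 14.6 m
Base area = pi*r^2 = pi*14.6^2 = 669.66189 m^2
Volume = 669.66189 * 11.8 = 7902.01 m^3

7902.01 m^3


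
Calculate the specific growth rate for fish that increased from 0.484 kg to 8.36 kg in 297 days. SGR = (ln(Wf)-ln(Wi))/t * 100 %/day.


ln(W_f) = ln(8.36) = 2.1234584
ln(W_i) = ln(0.484) = -0.72567037
ln(W_f) - ln(W_i) = 2.1234584 - -0.72567037 = 2.8491288
SGR = 2.8491288 / 297 * 100 = 0.959303 %/day

0.959303 %/day


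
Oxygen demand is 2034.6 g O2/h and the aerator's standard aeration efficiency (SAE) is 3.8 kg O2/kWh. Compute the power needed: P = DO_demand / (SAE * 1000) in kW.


SAE in g O2/kWh = 3.8 * 1000 = 3800 g/kWh
P = DO_demand / SAE_g = 2034.6 / 3800 = 0.535421 kW

0.535421 kW


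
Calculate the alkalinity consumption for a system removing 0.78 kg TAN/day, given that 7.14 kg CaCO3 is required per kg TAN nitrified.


Alkalinity factor: 7.14 kg CaCO3 consumed per kg TAN nitrified
alk = 0.78 kg TAN * 7.14 = 5.5692 kg CaCO3/day

5.5692 kg CaCO3/day


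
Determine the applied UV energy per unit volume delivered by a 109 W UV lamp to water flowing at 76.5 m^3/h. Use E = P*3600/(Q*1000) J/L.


Energy delivered per hour = 109 W * 3600 s = 392400 J/h
Volume treated per hour = 76.5 m^3/h * 1000 = 76500 L/h
dose = 392400 / 76500 = 5.12941 J/L

5.12941 J/L


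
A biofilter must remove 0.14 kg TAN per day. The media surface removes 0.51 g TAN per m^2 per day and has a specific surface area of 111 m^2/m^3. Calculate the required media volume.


A = 0.14*1000 / 0.51 = 274.5098 m^2
V = 274.5098 / 111 = 2.47306

2.47306 m^3


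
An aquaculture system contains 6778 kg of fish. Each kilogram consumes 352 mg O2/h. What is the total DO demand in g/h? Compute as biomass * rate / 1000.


Total O2 consumption (mg/h) = 6778 kg * 352 mg/(kg*h) = 2385856 mg/h
Convert to g/h: 2385856 / 1000 = 2385.856 g/h

2385.856 g/h


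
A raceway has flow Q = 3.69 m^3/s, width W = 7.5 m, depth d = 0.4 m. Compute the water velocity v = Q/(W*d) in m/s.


Cross-sectional area = W * d = 7.5 * 0.4 = 3 m^2
Velocity = Q / A = 3.69 / 3 = 1.23 m/s

1.23 m/s


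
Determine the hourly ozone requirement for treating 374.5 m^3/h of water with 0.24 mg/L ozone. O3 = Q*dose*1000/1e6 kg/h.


O3 demand (mg/h) = Q * dose * 1000 = 374.5 * 0.24 * 1000 = 89880 mg/h
Convert mg to kg: 89880 / 1e6 = 0.08988 kg/h

0.08988 kg/h


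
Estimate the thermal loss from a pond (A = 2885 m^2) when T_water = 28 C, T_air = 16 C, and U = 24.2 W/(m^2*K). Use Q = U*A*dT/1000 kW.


Temperature difference dT = 28 - 16 = 12 K
Heat loss (W) = U * A * dT = 24.2 * 2885 * 12 = 837804 W
Convert to kW: 837804 / 1000 = 837.804 kW

837.804 kW


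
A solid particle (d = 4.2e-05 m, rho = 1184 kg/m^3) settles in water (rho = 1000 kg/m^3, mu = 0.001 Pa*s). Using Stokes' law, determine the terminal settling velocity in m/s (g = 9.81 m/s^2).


Density difference: rho_p - rho_f = 1184 - 1000 = 184 kg/m^3
d^2 = (4.2e-05)^2 = 1.764e-09 m^2
Numerator = (rho_p - rho_f) * g * d^2 = 184 * 9.81 * 1.764e-09 = 3.1840906e-06
Denominator = 18 * mu = 18 * 0.001 = 0.018
v_s = 3.1840906e-06 / 0.018 = 1.76894e-04 m/s
Check: Re = rho_f * v_s * d / mu = 1000 * 1.76894e-04 * 4.2e-05 / 0.001 = 0.00743 < 1, so Stokes' law applies.

1.76894e-04 m/s


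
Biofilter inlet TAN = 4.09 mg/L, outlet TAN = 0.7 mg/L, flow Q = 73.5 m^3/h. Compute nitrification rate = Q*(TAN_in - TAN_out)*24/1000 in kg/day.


Concentration drop: TAN_in - TAN_out = 4.09 - 0.7 = 3.39 mg/L
Hourly TAN removed = Q * dTAN = 73.5 m^3/h * 3.39 mg/L = 249.165 g/h  (m^3/h * mg/L = g/h)
Daily TAN removed = 249.165 * 24 = 5979.96 g/day
Convert to kg/day: 5979.96 / 1000 = 5.97996 kg/day

5.97996 kg/day


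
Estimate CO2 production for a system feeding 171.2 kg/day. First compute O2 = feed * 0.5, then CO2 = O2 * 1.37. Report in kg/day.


O2 = 171.2 * 0.5 = 85.6
CO2 = 85.6 * 1.37 = 117.272

117.272 kg/day


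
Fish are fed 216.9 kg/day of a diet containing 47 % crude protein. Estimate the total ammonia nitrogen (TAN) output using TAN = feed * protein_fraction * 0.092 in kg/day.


Protein in feed = 216.9 * 47/100 = 101.943 kg/day
TAN = protein * 0.092 = 101.943 * 0.092 = 9.378756 kg/day

9.378756 kg/day


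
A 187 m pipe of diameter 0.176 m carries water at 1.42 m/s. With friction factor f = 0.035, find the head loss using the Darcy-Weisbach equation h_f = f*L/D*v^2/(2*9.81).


v^2 = 1.42^2 = 2.0164 m^2/s^2
L/D = 187/0.176 = 1062.5
h_f = f*(L/D)*v^2/(2g) = 0.035 * 1062.5 * 2.0164 / 19.62 = 3.82186 m

3.82186 m


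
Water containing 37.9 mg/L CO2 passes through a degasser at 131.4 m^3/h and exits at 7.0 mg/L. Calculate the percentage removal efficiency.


CO2_out / CO2_in = 7.0 / 37.9 = 0.18469657
Fraction remaining = 0.18469657
efficiency = (1 - 0.18469657) * 100 = 81.5303 %

81.5303 %


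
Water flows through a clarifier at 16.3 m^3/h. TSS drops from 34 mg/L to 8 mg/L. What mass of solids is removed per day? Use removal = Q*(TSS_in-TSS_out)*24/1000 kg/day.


Concentration drop: TSS_in - TSS_out = 34 - 8 = 26 mg/L
Hourly solids removed = Q * dTSS = 16.3 m^3/h * 26 mg/L = 423.8 g/h  (m^3/h * mg/L = g/h)
Daily solids removed = 423.8 * 24 = 10171.2 g/day
Convert g to kg: 10171.2 / 1000 = 10.1712 kg/day

10.1712 kg/day


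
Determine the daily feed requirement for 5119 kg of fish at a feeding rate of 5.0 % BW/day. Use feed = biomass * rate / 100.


Feeding rate fraction = 5.0% / 100 = 0.05
Daily feed = 5119 kg * 0.05 = 255.95 kg/day

255.95 kg/day


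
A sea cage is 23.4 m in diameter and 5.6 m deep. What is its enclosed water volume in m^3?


r = d/2 = 23.4/2 = 11.7 m
Base area = pi*r^2 = pi*11.7^2 = 430.05262 m^2
Volume = 430.05262 * 5.6 = 2408.29 m^3

2408.29 m^3


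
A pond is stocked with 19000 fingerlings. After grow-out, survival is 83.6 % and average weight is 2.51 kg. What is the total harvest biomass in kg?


Survivors = 19000 * 83.6/100 = 15884 fish
Harvest biomass = survivors * W_f = 15884 * 2.51 = 39868.84 kg

39868.84 kg


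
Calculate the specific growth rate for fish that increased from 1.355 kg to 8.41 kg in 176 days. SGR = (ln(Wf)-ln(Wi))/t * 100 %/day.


ln(W_f) = ln(8.41) = 2.1294215
ln(W_i) = ln(1.355) = 0.30380145
ln(W_f) - ln(W_i) = 2.1294215 - 0.30380145 = 1.82562
SGR = 1.82562 / 176 * 100 = 1.03728 %/day

1.03728 %/day


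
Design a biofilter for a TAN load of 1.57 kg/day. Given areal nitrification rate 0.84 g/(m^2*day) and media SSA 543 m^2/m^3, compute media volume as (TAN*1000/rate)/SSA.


A = 1.57*1000 / 0.84 = 1869.0476 m^2
V = 1869.0476 / 543 = 3.44208

3.44208 m^3


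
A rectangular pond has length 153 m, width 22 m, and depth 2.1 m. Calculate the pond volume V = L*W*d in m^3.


Base area = L * W = 153 * 22 = 3366 m^2
Volume = area * depth = 3366 * 2.1 = 7068.6 m^3

7068.6 m^3


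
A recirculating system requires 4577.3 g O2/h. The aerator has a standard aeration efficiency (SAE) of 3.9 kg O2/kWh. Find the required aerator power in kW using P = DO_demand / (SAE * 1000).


SAE in g O2/kWh = 3.9 * 1000 = 3900 g/kWh
P = DO_demand / SAE_g = 4577.3 / 3900 = 1.17367 kW

1.17367 kW


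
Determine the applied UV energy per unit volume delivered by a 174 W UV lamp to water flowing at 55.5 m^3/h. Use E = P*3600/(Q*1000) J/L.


Energy delivered per hour = 174 W * 3600 s = 626400 J/h
Volume treated per hour = 55.5 m^3/h * 1000 = 55500 L/h
dose = 626400 / 55500 = 11.2865 J/L

11.2865 J/L


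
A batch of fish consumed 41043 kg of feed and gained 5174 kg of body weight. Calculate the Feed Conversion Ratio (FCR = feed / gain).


FCR = feed consumed / weight gained
FCR = 41043 kg / 5174 kg = 7.93255

7.93255


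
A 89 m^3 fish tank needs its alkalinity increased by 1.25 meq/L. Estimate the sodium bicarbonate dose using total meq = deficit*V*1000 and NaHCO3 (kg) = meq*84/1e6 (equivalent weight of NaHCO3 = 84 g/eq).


Tank volume in L = 89 m^3 * 1000 = 89000 L
Total meq required = 1.25 meq/L * 89000 L = 111250 meq
NaHCO3 mass = 111250 meq * 84 mg/meq / 1e6 = 9.345 kg

9.345 kg


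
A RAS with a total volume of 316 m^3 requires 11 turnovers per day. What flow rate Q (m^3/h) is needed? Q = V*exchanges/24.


Daily recirculation volume = 316 m^3 * 11 = 3476 m^3/day
Flow rate Q = daily volume / 24 h = 3476 / 24 = 144.833 m^3/h

144.833 m^3/h


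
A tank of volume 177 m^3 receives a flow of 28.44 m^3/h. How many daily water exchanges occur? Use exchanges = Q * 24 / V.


Daily flow volume = 28.44 m^3/h * 24 h = 682.56 m^3/day
Exchanges = daily flow / tank volume = 682.56 / 177 = 3.85627 exchanges/day

3.85627 exchanges/day


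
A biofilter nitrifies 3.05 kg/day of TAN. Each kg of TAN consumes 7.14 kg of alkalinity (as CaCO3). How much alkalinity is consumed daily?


Alkalinity factor: 7.14 kg CaCO3 consumed per kg TAN nitrified
alk = 3.05 kg TAN * 7.14 = 21.777 kg CaCO3/day

21.777 kg CaCO3/day


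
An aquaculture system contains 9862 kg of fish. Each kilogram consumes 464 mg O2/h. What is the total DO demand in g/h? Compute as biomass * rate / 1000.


Total O2 consumption (mg/h) = 9862 kg * 464 mg/(kg*h) = 4575968 mg/h
Convert to g/h: 4575968 / 1000 = 4575.968 g/h

4575.968 g/h


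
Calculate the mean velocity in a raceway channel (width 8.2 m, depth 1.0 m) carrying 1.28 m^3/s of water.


Cross-sectional area = W * d = 8.2 * 1.0 = 8.2 m^2
Velocity = Q / A = 1.28 / 8.2 = 0.156098 m/s

0.156098 m/s


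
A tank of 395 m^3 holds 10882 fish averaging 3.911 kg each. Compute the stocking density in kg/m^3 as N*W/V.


Total biomass = 10882 fish * 3.911 kg = 42559.502 kg
Density = total biomass / volume = 42559.502 / 395 = 107.746 kg/m^3

107.746 kg/m^3


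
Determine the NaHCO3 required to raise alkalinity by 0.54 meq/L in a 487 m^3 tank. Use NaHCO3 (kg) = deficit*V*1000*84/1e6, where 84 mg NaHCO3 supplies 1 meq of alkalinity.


Tank volume in L = 487 m^3 * 1000 = 487000 L
Total meq required = 0.54 meq/L * 487000 L = 262980 meq
NaHCO3 mass = 262980 meq * 84 mg/meq / 1e6 = 22.0903 kg

22.0903 kg


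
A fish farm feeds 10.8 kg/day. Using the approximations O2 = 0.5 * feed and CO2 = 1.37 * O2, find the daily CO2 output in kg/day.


O2 = 10.8 * 0.5 = 5.4
CO2 = 5.4 * 1.37 = 7.398

7.398 kg/day


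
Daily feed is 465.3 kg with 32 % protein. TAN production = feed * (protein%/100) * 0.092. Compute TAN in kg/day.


Protein in feed = 465.3 * 32/100 = 148.896 kg/day
TAN = protein * 0.092 = 148.896 * 0.092 = 13.698432 kg/day

13.698432 kg/day


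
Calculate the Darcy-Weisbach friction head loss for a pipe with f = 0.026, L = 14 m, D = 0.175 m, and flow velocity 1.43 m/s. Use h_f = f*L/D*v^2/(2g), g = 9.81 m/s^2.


v^2 = 1.43^2 = 2.0449 m^2/s^2
L/D = 14/0.175 = 80
h_f = f*(L/D)*v^2/(2g) = 0.026 * 80 * 2.0449 / 19.62 = 0.216789 m

0.216789 m


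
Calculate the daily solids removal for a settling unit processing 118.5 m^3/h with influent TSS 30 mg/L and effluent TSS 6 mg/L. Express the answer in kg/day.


Concentration drop: TSS_in - TSS_out = 30 - 6 = 24 mg/L
Hourly solids removed = Q * dTSS = 118.5 m^3/h * 24 mg/L = 2844 g/h  (m^3/h * mg/L = g/h)
Daily solids removed = 2844 * 24 = 68256 g/day
Convert g to kg: 68256 / 1000 = 68.256 kg/day

68.256 kg/day


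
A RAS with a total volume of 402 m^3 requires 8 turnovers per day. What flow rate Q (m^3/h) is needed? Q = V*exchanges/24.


Daily recirculation volume = 402 m^3 * 8 = 3216 m^3/day
Flow rate Q = daily volume / 24 h = 3216 / 24 = 134 m^3/h

134 m^3/h


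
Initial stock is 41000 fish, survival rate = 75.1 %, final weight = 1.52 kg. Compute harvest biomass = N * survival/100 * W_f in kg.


Survivors = 41000 * 75.1/100 = 30791 fish
Harvest biomass = survivors * W_f = 30791 * 1.52 = 46802.32 kg

46802.32 kg


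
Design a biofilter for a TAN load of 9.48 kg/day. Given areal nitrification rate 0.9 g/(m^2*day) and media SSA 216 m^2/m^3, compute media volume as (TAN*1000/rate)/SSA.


A = 9.48*1000 / 0.9 = 10533.333 m^2
V = 10533.333 / 216 = 48.7654

48.7654 m^3


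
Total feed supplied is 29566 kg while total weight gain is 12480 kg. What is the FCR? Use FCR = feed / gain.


FCR = feed consumed / weight gained
FCR = 29566 kg / 12480 kg = 2.36907

2.36907


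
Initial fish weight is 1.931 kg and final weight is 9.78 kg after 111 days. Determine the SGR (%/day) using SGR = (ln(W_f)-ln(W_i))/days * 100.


ln(W_f) = ln(9.78) = 2.2803395
ln(W_i) = ln(1.931) = 0.658038
ln(W_f) - ln(W_i) = 2.2803395 - 0.658038 = 1.6223015
SGR = 1.6223015 / 111 * 100 = 1.46153 %/day

1.46153 %/day


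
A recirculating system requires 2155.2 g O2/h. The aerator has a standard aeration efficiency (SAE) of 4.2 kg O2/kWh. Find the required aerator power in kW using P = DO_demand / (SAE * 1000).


SAE in g O2/kWh = 4.2 * 1000 = 4200 g/kWh
P = DO_demand / SAE_g = 2155.2 / 4200 = 0.513143 kW

0.513143 kW


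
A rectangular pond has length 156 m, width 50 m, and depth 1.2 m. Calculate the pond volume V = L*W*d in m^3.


Base area = L * W = 156 * 50 = 7800 m^2
Volume = area * depth = 7800 * 1.2 = 9360 m^3

9360 m^3


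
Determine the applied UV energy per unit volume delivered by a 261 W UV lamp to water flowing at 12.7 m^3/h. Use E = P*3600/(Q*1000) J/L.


Energy delivered per hour = 261 W * 3600 s = 939600 J/h
Volume treated per hour = 12.7 m^3/h * 1000 = 12700 L/h
dose = 939600 / 12700 = 73.9843 J/L

73.9843 J/L


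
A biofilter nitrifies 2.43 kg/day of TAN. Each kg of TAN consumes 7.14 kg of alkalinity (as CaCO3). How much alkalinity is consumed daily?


Alkalinity factor: 7.14 kg CaCO3 consumed per kg TAN nitrified
alk = 2.43 kg TAN * 7.14 = 17.3502 kg CaCO3/day

17.3502 kg CaCO3/day


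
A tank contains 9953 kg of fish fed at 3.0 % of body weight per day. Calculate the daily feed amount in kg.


Feeding rate fraction = 3.0% / 100 = 0.03
Daily feed = 9953 kg * 0.03 = 298.59 kg/day

298.59 kg/day


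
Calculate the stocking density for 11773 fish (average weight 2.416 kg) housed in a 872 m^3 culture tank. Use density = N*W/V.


Total biomass = 11773 fish * 2.416 kg = 28443.568 kg
Density = total biomass / volume = 28443.568 / 872 = 32.6188 kg/m^3

32.6188 kg/m^3


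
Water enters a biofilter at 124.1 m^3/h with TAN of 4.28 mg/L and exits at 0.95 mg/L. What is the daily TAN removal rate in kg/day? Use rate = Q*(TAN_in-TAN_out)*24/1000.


Concentration drop: TAN_in - TAN_out = 4.28 - 0.95 = 3.33 mg/L
Hourly TAN removed = Q * dTAN = 124.1 m^3/h * 3.33 mg/L = 413.253 g/h  (m^3/h * mg/L = g/h)
Daily TAN removed = 413.253 * 24 = 9918.072 g/day
Convert to kg/day: 9918.072 / 1000 = 9.918072 kg/day

9.918072 kg/day


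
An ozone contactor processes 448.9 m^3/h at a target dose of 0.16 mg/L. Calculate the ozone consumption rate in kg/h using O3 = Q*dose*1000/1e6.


O3 demand (mg/h) = Q * dose * 1000 = 448.9 * 0.16 * 1000 = 71824 mg/h
Convert mg to kg: 71824 / 1e6 = 0.071824 kg/h

0.071824 kg/h


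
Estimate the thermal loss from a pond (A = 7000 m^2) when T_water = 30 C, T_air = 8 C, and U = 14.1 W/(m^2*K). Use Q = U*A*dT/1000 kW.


Temperature difference dT = 30 - 8 = 22 K
Heat loss (W) = U * A * dT = 14.1 * 7000 * 22 = 2171400 W
Convert to kW: 2171400 / 1000 = 2171.4 kW

2171.4 kW


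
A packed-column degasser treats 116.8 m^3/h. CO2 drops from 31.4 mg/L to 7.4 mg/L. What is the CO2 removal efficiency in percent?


CO2_out / CO2_in = 7.4 / 31.4 = 0.23566879
Fraction remaining = 0.23566879
efficiency = (1 - 0.23566879) * 100 = 76.4331 %

76.4331 %


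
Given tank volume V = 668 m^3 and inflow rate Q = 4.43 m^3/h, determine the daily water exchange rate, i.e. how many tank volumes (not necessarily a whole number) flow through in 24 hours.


Daily flow volume = 4.43 m^3/h * 24 h = 106.32 m^3/day
Exchanges = daily flow / tank volume = 106.32 / 668 = 0.159162 exchanges/day

0.159162 exchanges/day


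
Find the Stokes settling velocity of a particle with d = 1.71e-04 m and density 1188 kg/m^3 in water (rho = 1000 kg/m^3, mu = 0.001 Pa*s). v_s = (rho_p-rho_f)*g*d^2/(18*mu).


Density difference: rho_p - rho_f = 1188 - 1000 = 188 kg/m^3
d^2 = (1.71e-04)^2 = 2.9241e-08 m^2
Numerator = (rho_p - rho_f) * g * d^2 = 188 * 9.81 * 2.9241e-08 = 5.3928591e-05
Denominator = 18 * mu = 18 * 0.001 = 0.018
v_s = 5.3928591e-05 / 0.018 = 0.00299603 m/s
Check: Re = rho_f * v_s * d / mu = 1000 * 0.00299603 * 1.71e-04 / 0.001 = 0.512 < 1, so Stokes' law applies.

0.00299603 m/s


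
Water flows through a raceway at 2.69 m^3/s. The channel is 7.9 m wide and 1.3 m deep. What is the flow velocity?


Cross-sectional area = W * d = 7.9 * 1.3 = 10.27 m^2
Velocity = Q / A = 2.69 / 10.27 = 0.261928 m/s

0.261928 m/s


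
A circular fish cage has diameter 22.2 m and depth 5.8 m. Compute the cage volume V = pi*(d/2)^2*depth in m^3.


r = d/2 = 22.2/2 = 11.1 m
Base area = pi*r^2 = pi*11.1^2 = 387.07563 m^2
Volume = 387.07563 * 5.8 = 2245.04 m^3

2245.04 m^3


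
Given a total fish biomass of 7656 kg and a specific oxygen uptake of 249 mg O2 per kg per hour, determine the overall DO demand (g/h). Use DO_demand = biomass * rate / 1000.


Total O2 consumption (mg/h) = 7656 kg * 249 mg/(kg*h) = 1906344 mg/h
Convert to g/h: 1906344 / 1000 = 1906.344 g/h

1906.344 g/h


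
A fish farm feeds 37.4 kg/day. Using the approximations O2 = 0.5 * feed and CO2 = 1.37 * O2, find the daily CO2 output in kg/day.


O2 = 37.4 * 0.5 = 18.7
CO2 = 18.7 * 1.37 = 25.619

25.619 kg/day


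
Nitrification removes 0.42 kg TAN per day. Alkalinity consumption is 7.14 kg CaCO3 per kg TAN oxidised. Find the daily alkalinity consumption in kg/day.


Alkalinity factor: 7.14 kg CaCO3 consumed per kg TAN nitrified
alk = 0.42 kg TAN * 7.14 = 2.9988 kg CaCO3/day

2.9988 kg CaCO3/day


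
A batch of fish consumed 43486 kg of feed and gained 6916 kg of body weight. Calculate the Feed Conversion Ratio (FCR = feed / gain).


FCR = feed consumed / weight gained
FCR = 43486 kg / 6916 kg = 6.28774

6.28774


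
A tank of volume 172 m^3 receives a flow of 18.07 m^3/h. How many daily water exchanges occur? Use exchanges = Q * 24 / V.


Daily flow volume = 18.07 m^3/h * 24 h = 433.68 m^3/day
Exchanges = daily flow / tank volume = 433.68 / 172 = 2.5214 exchanges/day

2.5214 exchanges/day


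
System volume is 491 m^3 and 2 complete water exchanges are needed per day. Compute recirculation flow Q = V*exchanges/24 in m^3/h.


Daily recirculation volume = 491 m^3 * 2 = 982 m^3/day
Flow rate Q = daily volume / 24 h = 982 / 24 = 40.9167 m^3/h

40.9167 m^3/h


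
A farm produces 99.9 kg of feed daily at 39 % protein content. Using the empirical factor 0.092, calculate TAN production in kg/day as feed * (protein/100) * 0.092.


Protein in feed = 99.9 * 39/100 = 38.961 kg/day
TAN = protein * 0.092 = 38.961 * 0.092 = 3.584412 kg/day

3.584412 kg/day


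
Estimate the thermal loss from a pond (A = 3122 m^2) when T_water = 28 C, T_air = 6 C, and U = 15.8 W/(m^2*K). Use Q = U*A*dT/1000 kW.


Temperature difference dT = 28 - 6 = 22 K
Heat loss (W) = U * A * dT = 15.8 * 3122 * 22 = 1085207.2 W
Convert to kW: 1085207.2 / 1000 = 1085.2072 kW

1085.2072 kW


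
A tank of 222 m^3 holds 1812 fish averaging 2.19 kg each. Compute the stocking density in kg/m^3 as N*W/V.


Total biomass = 1812 fish * 2.19 kg = 3968.28 kg
Density = total biomass / volume = 3968.28 / 222 = 17.8751 kg/m^3

17.8751 kg/m^3


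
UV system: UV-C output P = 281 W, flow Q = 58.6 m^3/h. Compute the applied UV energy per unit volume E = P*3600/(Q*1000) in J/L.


Energy delivered per hour = 281 W * 3600 s = 1011600 J/h
Volume treated per hour = 58.6 m^3/h * 1000 = 58600 L/h
dose = 1011600 / 58600 = 17.2628 J/L

17.2628 J/L


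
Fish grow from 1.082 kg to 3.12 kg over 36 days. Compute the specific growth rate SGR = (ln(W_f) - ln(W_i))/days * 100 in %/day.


ln(W_f) = ln(3.12) = 1.137833
ln(W_i) = ln(1.082) = 0.07881118
ln(W_f) - ln(W_i) = 1.137833 - 0.07881118 = 1.0590218
SGR = 1.0590218 / 36 * 100 = 2.94173 %/day

2.94173 %/day


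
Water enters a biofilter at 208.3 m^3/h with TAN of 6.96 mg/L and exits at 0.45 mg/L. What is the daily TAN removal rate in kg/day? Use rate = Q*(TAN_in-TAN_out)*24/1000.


Concentration drop: TAN_in - TAN_out = 6.96 - 0.45 = 6.51 mg/L
Hourly TAN removed = Q * dTAN = 208.3 m^3/h * 6.51 mg/L = 1356.033 g/h  (m^3/h * mg/L = g/h)
Daily TAN removed = 1356.033 * 24 = 32544.792 g/day
Convert to kg/day: 32544.792 / 1000 = 32.544792 kg/day

32.544792 kg/day


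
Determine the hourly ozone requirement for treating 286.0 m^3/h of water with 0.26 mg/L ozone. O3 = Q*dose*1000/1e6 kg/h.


O3 demand (mg/h) = Q * dose * 1000 = 286.0 * 0.26 * 1000 = 74360 mg/h
Convert mg to kg: 74360 / 1e6 = 0.07436 kg/h

0.07436 kg/h


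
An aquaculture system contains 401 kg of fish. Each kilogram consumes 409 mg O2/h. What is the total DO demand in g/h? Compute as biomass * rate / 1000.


Total O2 consumption (mg/h) = 401 kg * 409 mg/(kg*h) = 164009 mg/h
Convert to g/h: 164009 / 1000 = 164.009 g/h

164.009 g/h


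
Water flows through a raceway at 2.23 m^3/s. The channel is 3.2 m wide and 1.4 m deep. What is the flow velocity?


Cross-sectional area = W * d = 3.2 * 1.4 = 4.48 m^2
Velocity = Q / A = 2.23 / 4.48 = 0.497768 m/s

0.497768 m/s


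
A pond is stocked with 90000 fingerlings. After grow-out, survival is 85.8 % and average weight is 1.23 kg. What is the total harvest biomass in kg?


Survivors = 90000 * 85.8/100 = 77220 fish
Harvest biomass = survivors * W_f = 77220 * 1.23 = 94980.6 kg

94980.6 kg


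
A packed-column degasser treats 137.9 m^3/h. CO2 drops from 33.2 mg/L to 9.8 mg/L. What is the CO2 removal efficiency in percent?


CO2_out / CO2_in = 9.8 / 33.2 = 0.29518072
Fraction remaining = 0.29518072
efficiency = (1 - 0.29518072) * 100 = 70.4819 %

70.4819 %


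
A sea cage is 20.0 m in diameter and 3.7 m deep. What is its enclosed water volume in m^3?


r = d/2 = 20.0/2 = 10 m
Base area = pi*r^2 = pi*10^2 = 314.15927 m^2
Volume = 314.15927 * 3.7 = 1162.39 m^3

1162.39 m^3


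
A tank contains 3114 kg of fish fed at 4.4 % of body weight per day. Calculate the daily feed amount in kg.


Feeding rate fraction = 4.4% / 100 = 0.044
Daily feed = 3114 kg * 0.044 = 137.016 kg/day

137.016 kg/day


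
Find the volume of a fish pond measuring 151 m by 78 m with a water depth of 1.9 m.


Base area = L * W = 151 * 78 = 11778 m^2
Volume = area * depth = 11778 * 1.9 = 22378.2 m^3

22378.2 m^3


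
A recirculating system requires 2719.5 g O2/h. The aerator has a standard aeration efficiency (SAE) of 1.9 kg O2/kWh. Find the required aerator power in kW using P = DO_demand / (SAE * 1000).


SAE in g O2/kWh = 1.9 * 1000 = 1900 g/kWh
P = DO_demand / SAE_g = 2719.5 / 1900 = 1.43132 kW

1.43132 kW


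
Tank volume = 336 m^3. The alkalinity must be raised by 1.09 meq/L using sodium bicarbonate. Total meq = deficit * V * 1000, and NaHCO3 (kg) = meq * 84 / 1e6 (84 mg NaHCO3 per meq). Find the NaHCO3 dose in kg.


Tank volume in L = 336 m^3 * 1000 = 336000 L
Total meq required = 1.09 meq/L * 336000 L = 366240 meq
NaHCO3 mass = 366240 meq * 84 mg/meq / 1e6 = 30.7642 kg

30.7642 kg


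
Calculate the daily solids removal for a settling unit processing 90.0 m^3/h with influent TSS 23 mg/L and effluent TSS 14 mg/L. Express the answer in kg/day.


Concentration drop: TSS_in - TSS_out = 23 - 14 = 9 mg/L
Hourly solids removed = Q * dTSS = 90.0 m^3/h * 9 mg/L = 810 g/h  (m^3/h * mg/L = g/h)
Daily solids removed = 810 * 24 = 19440 g/day
Convert g to kg: 19440 / 1000 = 19.44 kg/day

19.44 kg/day


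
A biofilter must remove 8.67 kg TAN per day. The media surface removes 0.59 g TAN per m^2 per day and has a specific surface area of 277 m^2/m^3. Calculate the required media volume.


A = 8.67*1000 / 0.59 = 14694.915 m^2
V = 14694.915 / 277 = 53.0502

53.0502 m^3


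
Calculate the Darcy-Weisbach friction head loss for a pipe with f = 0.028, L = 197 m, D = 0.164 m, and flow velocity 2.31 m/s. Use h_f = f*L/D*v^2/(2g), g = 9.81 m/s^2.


v^2 = 2.31^2 = 5.3361 m^2/s^2
L/D = 197/0.164 = 1201.2195
h_f = f*(L/D)*v^2/(2g) = 0.028 * 1201.2195 * 5.3361 / 19.62 = 9.14756 m

9.14756 m


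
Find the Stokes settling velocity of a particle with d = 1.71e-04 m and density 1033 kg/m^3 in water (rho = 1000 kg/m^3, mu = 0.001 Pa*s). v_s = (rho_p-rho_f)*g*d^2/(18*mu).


Density difference: rho_p - rho_f = 1033 - 1000 = 33 kg/m^3
d^2 = (1.71e-04)^2 = 2.9241e-08 m^2
Numerator = (rho_p - rho_f) * g * d^2 = 33 * 9.81 * 2.9241e-08 = 9.4661889e-06
Denominator = 18 * mu = 18 * 0.001 = 0.018
v_s = 9.4661889e-06 / 0.018 = 5.25899e-04 m/s
Check: Re = rho_f * v_s * d / mu = 1000 * 5.25899e-04 * 1.71e-04 / 0.001 = 0.0899 < 1, so Stokes' law applies.

5.25899e-04 m/s


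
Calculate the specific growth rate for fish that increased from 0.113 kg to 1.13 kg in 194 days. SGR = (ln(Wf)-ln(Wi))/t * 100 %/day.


ln(W_f) = ln(1.13) = 0.12221763
ln(W_i) = ln(0.113) = -2.1803675
ln(W_f) - ln(W_i) = 0.12221763 - -2.1803675 = 2.3025851
SGR = 2.3025851 / 194 * 100 = 1.1869 %/day

1.1869 %/day


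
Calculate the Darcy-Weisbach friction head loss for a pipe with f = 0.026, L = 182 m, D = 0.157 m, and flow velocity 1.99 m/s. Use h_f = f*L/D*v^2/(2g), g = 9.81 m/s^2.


v^2 = 1.99^2 = 3.9601 m^2/s^2
L/D = 182/0.157 = 1159.2357
h_f = f*(L/D)*v^2/(2g) = 0.026 * 1159.2357 * 3.9601 / 19.62 = 6.08348 m

6.08348 m


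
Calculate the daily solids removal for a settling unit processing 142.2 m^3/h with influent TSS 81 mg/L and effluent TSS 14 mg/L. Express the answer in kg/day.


Concentration drop: TSS_in - TSS_out = 81 - 14 = 67 mg/L
Hourly solids removed = Q * dTSS = 142.2 m^3/h * 67 mg/L = 9527.4 g/h  (m^3/h * mg/L = g/h)
Daily solids removed = 9527.4 * 24 = 228657.6 g/day
Convert g to kg: 228657.6 / 1000 = 228.6576 kg/day

228.6576 kg/day


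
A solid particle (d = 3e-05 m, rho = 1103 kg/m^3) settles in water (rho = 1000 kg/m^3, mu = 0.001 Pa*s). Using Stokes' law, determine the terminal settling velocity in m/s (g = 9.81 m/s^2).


Density difference: rho_p - rho_f = 1103 - 1000 = 103 kg/m^3
d^2 = (3e-05)^2 = 9e-10 m^2
Numerator = (rho_p - rho_f) * g * d^2 = 103 * 9.81 * 9e-10 = 9.09387e-07
Denominator = 18 * mu = 18 * 0.001 = 0.018
v_s = 9.09387e-07 / 0.018 = 5.05215e-05 m/s
Check: Re = rho_f * v_s * d / mu = 1000 * 5.05215e-05 * 3e-05 / 0.001 = 0.00152 < 1, so Stokes' law applies.

5.05215e-05 m/s


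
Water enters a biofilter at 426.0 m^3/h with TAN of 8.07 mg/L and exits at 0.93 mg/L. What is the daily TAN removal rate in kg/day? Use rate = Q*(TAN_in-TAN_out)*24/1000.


Concentration drop: TAN_in - TAN_out = 8.07 - 0.93 = 7.14 mg/L
Hourly TAN removed = Q * dTAN = 426.0 m^3/h * 7.14 mg/L = 3041.64 g/h  (m^3/h * mg/L = g/h)
Daily TAN removed = 3041.64 * 24 = 72999.36 g/day
Convert to kg/day: 72999.36 / 1000 = 72.99936 kg/day

72.99936 kg/day


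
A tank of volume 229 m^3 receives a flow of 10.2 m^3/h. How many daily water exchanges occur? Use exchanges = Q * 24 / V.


Daily flow volume = 10.2 m^3/h * 24 h = 244.8 m^3/day
Exchanges = daily flow / tank volume = 244.8 / 229 = 1.069 exchanges/day

1.069 exchanges/day


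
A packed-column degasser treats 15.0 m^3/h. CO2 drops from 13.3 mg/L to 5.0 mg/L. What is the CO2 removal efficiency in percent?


CO2_out / CO2_in = 5.0 / 13.3 = 0.37593985
Fraction remaining = 0.37593985
efficiency = (1 - 0.37593985) * 100 = 62.406 %

62.406 %


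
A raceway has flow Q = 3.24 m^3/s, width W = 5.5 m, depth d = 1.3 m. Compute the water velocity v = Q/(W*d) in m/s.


Cross-sectional area = W * d = 5.5 * 1.3 = 7.15 m^2
Velocity = Q / A = 3.24 / 7.15 = 0.453147 m/s

0.453147 m/s


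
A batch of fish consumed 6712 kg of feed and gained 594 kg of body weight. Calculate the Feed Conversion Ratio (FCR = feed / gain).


FCR = feed consumed / weight gained
FCR = 6712 kg / 594 kg = 11.2997

11.2997
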